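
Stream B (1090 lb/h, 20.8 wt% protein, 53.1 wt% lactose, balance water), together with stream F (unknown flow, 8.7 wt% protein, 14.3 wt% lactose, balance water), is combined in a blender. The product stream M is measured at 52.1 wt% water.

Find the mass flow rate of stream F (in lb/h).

1138 lb/h

Let F be the unknown flow. Total out = 1090 + F.
water balance: 284.49 + 0.770·F = 0.521·(1090 + F)
(0.770 − 0.521)·F = 0.521×1090 − 284.49 = 283.4
F = 283.4 / 0.249 = 1138.2 lb/h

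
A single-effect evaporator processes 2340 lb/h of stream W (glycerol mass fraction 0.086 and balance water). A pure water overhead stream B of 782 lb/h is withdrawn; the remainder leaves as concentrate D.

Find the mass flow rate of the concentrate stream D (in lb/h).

1558 lb/h

Concentrate = 2340 − 782 = 1558 lb/h.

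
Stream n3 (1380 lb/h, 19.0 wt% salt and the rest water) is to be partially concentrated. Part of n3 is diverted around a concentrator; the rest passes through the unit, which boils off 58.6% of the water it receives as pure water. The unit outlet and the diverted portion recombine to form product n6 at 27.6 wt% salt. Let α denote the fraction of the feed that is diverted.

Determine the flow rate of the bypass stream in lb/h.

All 1380×0.190 = 262.2 lb/h of salt reaches n6, so n6 = 262.2/0.276 = 950 lb/h and vapour = 430 lb/h.
The evaporator receives (1−α)·1380 of feed at 0.810 water and removes 0.586 of that water:
0.586×0.810×(1−α)×1380 = 430
(1−α) = 430/655.03 = 0.6565;  α = 0.3435.
Bypass flow = 0.3435×1380 = 474.09 lb/h.

474.1 lb/h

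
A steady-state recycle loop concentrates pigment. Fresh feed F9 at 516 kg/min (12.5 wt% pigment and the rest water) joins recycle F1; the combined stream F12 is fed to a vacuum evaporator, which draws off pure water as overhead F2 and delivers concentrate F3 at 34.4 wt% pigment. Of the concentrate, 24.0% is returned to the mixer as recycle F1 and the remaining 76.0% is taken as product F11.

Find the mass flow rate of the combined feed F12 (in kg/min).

Overall pigment balance (none leaves overhead): pigment in fresh feed = pigment in product, i.e. 516×0.125 = (1−0.240)·F3·0.344.
F3 = 64.5/(0.344×0.760) = 246.71 kg/min.
Recycle F1 = 0.240×246.71 = 59.211 kg/min.
Combined feed F12 = 516 + 59.211 = 575.21 kg/min.

575.2 kg/min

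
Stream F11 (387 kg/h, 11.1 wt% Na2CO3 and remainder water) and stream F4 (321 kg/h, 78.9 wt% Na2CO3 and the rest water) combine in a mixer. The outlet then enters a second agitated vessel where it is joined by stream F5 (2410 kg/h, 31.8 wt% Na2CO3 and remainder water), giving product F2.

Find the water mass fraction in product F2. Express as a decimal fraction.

0.659

Overall, product flow = 3118 kg/h.
water in = 387×0.889 + 321×0.211 + 2410×0.682 = 2055.4 kg/h.
water fraction in F2 = 0.659.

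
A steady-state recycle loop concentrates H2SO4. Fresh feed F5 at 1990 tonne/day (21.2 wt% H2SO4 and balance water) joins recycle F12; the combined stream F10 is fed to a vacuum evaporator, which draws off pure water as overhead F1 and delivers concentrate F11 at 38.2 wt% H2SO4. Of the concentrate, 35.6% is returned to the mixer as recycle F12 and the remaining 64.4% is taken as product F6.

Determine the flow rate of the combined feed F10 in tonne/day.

Overall H2SO4 balance (none leaves overhead): H2SO4 in fresh feed = H2SO4 in product, i.e. 1990×0.212 = (1−0.356)·F11·0.382.
F11 = 421.88/(0.382×0.644) = 1714.9 tonne/day.
Recycle F12 = 0.356×1714.9 = 610.51 tonne/day.
Combined feed F10 = 1990 + 610.51 = 2600.5 tonne/day.

2601 tonne/day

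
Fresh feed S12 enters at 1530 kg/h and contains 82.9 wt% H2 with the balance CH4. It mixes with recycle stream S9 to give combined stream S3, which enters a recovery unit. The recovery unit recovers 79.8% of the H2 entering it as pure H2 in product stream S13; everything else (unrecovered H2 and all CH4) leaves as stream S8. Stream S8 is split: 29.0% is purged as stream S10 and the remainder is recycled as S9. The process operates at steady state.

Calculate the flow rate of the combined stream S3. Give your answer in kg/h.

CH4 enters only via S12 and leaves only via the purge: 1530×0.171 = 0.290×(CH4 in S8), and the recovery unit passes all CH4, so CH4 in S3 = CH4 in S8 = 902.17 kg/h.
H2 in S3: m_A = 1530×0.829 + (1−0.290)·(1−0.798)·m_A, so m_A = 1268.4/0.8566 = 1480.7 kg/h.
S3 = 1480.7 + 902.17 = 2382.9 kg/h.

2383 kg/h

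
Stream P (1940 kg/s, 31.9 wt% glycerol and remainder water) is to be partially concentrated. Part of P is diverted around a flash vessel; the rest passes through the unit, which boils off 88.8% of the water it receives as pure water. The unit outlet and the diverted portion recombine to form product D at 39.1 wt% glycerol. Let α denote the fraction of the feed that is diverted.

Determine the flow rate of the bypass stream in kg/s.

All 1940×0.319 = 618.86 kg/s of glycerol reaches D, so D = 618.86/0.391 = 1582.8 kg/s and vapour = 357.24 kg/s.
The evaporator receives (1−α)·1940 of feed at 0.681 water and removes 0.888 of that water:
0.888×0.681×(1−α)×1940 = 357.24
(1−α) = 357.24/1173.2 = 0.3045;  α = 0.6955.
Bypass flow = 0.6955×1940 = 1349.3 kg/s.

1349 kg/s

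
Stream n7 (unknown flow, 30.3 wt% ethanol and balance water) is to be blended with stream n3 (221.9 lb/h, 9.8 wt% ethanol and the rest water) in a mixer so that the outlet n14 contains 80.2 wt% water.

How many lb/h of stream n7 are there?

211.3 lb/h

Let n7 be the unknown flow. Total out = 221.9 + n7.
water balance: 200.15 + 0.697·n7 = 0.802·(221.9 + n7)
(0.697 − 0.802)·n7 = 0.802×221.9 − 200.15 = -22.19
n7 = -22.19 / -0.105 = 211.33 lb/h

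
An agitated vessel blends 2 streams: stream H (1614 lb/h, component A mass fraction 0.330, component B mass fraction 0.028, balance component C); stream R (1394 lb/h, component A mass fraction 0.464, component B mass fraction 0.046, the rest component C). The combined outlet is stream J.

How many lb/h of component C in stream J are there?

1719 lb/h

component C out = component C in = 1614×0.642 + 1394×0.490 = 1719.2 lb/h.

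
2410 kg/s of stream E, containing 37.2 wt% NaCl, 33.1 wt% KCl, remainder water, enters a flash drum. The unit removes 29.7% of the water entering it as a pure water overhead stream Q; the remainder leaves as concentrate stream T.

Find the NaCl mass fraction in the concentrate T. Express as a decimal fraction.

0.408

NaCl is not removed: 2410×0.372 = 896.52 kg/s of NaCl enters T.
water entering = 2410×0.297 = 715.77 kg/s; overhead removed = 0.297×715.77 = 212.58 kg/s.
Concentrate = 2410 − 212.58 = 2197.4 kg/s.
Mass fraction = 896.52/2197.4 = 0.408.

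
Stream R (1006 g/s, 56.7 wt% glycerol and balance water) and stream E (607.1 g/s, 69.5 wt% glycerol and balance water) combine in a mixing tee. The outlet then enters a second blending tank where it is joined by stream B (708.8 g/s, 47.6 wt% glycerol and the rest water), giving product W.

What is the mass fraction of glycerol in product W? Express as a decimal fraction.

0.5727

Overall, product flow = 2321.9 g/s.
glycerol in = 1006×0.567 + 607.1×0.695 + 708.8×0.476 = 1329.7 g/s.
glycerol fraction in W = 0.5727.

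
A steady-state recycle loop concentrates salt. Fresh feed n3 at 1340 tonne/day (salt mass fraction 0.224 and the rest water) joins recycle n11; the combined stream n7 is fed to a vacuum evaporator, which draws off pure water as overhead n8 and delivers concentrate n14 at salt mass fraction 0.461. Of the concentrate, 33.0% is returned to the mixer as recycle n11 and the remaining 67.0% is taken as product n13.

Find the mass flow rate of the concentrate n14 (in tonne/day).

Overall salt balance (none leaves overhead): salt in fresh feed = salt in product, i.e. 1340×0.224 = (1−0.330)·n14·0.461.
n14 = 300.16/(0.461×0.670) = 971.8 tonne/day.

971.8 tonne/day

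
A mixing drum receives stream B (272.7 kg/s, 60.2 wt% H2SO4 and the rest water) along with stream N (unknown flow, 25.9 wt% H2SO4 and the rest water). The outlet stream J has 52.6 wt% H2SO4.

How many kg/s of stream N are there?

Let N be the unknown flow. Total out = 272.7 + N.
H2SO4 balance: 164.17 + 0.259·N = 0.526·(272.7 + N)
(0.259 − 0.526)·N = 0.526×272.7 − 164.17 = -20.725
N = -20.725 / -0.267 = 77.622 kg/s

77.62 kg/s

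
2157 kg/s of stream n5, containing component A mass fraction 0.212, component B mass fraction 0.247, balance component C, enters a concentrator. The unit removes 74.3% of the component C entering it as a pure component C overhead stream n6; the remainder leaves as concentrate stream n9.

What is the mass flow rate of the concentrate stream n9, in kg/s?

component C entering = 2157×0.541 = 1166.9 kg/s; overhead removed = 0.743×1166.9 = 867.03 kg/s.
Concentrate = 2157 − 867.03 = 1290 kg/s.

1290 kg/s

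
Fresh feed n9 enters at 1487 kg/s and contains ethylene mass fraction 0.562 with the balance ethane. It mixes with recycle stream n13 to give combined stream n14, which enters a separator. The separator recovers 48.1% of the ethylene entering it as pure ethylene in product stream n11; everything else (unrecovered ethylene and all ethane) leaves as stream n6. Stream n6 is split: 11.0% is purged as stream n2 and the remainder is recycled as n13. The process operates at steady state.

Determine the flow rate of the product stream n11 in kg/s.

ethylene in n14: m_A = 1487×0.562 + (1−0.110)·(1−0.481)·m_A, so m_A = 835.69/0.5381 = 1553.1 kg/s.
Product n11 = 0.481×1553.1 = 747.03 kg/s.

747 kg/s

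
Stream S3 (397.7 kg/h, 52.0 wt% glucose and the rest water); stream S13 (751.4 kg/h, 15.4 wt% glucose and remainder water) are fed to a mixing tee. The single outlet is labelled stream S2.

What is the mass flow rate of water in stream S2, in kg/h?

water out = water in = 397.7×0.480 + 751.4×0.846 = 826.58 kg/h.

826.6 kg/h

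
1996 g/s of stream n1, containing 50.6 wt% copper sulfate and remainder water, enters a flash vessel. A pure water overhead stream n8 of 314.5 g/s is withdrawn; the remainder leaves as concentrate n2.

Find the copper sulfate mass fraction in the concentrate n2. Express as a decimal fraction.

0.601

copper sulfate is not removed: 1996×0.506 = 1010 g/s of copper sulfate enters n2.
Concentrate = 1996 − 314.5 = 1681.5 g/s.
Mass fraction = 1010/1681.5 = 0.601.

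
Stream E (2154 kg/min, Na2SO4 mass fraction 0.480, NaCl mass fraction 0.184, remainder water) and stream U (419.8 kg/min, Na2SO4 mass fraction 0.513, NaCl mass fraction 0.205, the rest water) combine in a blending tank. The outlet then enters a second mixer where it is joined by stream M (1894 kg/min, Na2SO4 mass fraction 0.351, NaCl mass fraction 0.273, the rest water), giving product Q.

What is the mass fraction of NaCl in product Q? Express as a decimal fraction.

Overall, product flow = 4467.8 kg/min.
NaCl in = 2154×0.184 + 419.8×0.205 + 1894×0.273 = 999.46 kg/min.
NaCl fraction in Q = 0.224.

0.224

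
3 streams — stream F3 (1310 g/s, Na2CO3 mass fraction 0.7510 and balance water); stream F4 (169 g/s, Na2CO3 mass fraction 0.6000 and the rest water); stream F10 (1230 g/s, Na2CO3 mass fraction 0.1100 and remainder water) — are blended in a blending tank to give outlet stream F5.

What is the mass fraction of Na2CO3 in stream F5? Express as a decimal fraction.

Total flow out = 1310 + 169 + 1230 = 2709 g/s.
Na2CO3 in = 1310×0.751 + 169×0.600 + 1230×0.110 = 1220.5 g/s.
Na2CO3 mass fraction in F5 = 1220.5/2709 = 0.4505.

0.4505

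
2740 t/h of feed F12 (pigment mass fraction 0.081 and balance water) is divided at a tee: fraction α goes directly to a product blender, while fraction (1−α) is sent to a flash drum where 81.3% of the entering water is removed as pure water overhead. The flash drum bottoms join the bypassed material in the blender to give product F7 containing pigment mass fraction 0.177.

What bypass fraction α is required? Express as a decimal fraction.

All 2740×0.081 = 221.94 t/h of pigment reaches F7, so F7 = 221.94/0.177 = 1253.9 t/h and vapour = 1486.1 t/h.
The evaporator receives (1−α)·2740 of feed at 0.919 water and removes 0.813 of that water:
0.813×0.919×(1−α)×2740 = 1486.1
(1−α) = 1486.1/2047.2 = 0.7259;  α = 0.2741.

0.274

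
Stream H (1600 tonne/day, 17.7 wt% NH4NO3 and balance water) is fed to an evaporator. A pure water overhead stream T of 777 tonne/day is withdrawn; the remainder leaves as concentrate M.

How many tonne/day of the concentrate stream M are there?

Concentrate = 1600 − 777 = 823 tonne/day.

823 tonne/day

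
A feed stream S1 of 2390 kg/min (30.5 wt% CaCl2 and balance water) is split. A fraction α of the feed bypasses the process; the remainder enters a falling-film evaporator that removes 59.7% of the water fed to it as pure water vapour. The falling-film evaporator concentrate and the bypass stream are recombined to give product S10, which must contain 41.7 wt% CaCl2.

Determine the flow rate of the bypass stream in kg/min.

842.9 kg/min

All 2390×0.305 = 728.95 kg/min of CaCl2 reaches S10, so S10 = 728.95/0.417 = 1748.1 kg/min and vapour = 641.92 kg/min.
The evaporator receives (1−α)·2390 of feed at 0.695 water and removes 0.597 of that water:
0.597×0.695×(1−α)×2390 = 641.92
(1−α) = 641.92/991.65 = 0.6473;  α = 0.3527.
Bypass flow = 0.3527×2390 = 842.89 kg/min.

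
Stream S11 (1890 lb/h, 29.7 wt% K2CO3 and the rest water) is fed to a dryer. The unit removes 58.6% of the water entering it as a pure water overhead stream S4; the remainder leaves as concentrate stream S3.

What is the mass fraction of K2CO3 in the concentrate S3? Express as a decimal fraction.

K2CO3 is not removed: 1890×0.297 = 561.33 lb/h of K2CO3 enters S3.
water entering = 1890×0.703 = 1328.7 lb/h; overhead removed = 0.586×1328.7 = 778.6 lb/h.
Concentrate = 1890 − 778.6 = 1111.4 lb/h.
Mass fraction = 561.33/1111.4 = 0.5051.

0.5051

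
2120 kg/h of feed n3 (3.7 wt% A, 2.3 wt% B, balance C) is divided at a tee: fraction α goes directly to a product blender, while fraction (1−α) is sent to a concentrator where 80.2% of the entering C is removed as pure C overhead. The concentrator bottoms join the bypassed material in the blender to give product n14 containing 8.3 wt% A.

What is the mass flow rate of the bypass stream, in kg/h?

All 2120×0.037 = 78.44 kg/h of A reaches n14, so n14 = 78.44/0.083 = 945.06 kg/h and vapour = 1174.9 kg/h.
The evaporator receives (1−α)·2120 of feed at 0.940 C and removes 0.802 of that C:
0.802×0.940×(1−α)×2120 = 1174.9
(1−α) = 1174.9/1598.2 = 0.7352;  α = 0.2648.
Bypass flow = 0.2648×2120 = 561.48 kg/h.

561.5 kg/h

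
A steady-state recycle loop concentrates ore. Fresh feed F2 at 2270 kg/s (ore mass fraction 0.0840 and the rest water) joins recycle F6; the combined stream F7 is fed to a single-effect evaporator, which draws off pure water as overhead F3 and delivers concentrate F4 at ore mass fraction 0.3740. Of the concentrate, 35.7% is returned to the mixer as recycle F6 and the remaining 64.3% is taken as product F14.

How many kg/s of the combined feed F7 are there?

Overall ore balance (none leaves overhead): ore in fresh feed = ore in product, i.e. 2270×0.084 = (1−0.357)·F4·0.374.
F4 = 190.68/(0.374×0.643) = 792.91 kg/s.
Recycle F6 = 0.357×792.91 = 283.07 kg/s.
Combined feed F7 = 2270 + 283.07 = 2553.1 kg/s.

2553 kg/s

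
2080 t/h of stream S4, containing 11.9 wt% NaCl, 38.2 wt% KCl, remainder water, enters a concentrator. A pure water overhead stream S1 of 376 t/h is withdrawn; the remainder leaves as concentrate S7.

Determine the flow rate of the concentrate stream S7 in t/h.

1704 t/h

Concentrate = 2080 − 376 = 1704 t/h.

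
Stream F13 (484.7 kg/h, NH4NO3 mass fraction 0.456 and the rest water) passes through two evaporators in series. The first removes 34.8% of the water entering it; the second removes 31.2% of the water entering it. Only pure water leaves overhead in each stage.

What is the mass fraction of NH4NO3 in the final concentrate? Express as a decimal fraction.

water in feed = 484.7×0.544 = 263.68 kg/h.
After stage 1: water left = (1−0.348)×263.68 = 171.92; stream total = 392.94 kg/h.
After stage 2: water left = (1−0.312)×171.92 = 118.28; final concentrate = 339.3 kg/h.
NH4NO3 fraction = 221.02/339.3 = 0.651.

0.651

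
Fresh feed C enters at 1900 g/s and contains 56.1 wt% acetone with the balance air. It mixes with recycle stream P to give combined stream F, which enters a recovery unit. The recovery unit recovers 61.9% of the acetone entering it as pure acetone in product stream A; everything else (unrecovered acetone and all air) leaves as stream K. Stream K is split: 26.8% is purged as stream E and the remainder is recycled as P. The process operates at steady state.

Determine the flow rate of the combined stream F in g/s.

4590 g/s

air enters only via C and leaves only via the purge: 1900×0.439 = 0.268×(air in K), and the recovery unit passes all air, so air in F = air in K = 3112.3 g/s.
acetone in F: m_A = 1900×0.561 + (1−0.268)·(1−0.619)·m_A, so m_A = 1065.9/0.7211 = 1478.1 g/s.
F = 1478.1 + 3112.3 = 4590.5 g/s.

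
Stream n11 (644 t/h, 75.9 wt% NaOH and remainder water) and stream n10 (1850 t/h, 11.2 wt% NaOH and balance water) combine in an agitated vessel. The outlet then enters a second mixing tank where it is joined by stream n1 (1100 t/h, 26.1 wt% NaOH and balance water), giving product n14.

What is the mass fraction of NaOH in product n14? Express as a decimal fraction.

Overall, product flow = 3594 t/h.
NaOH in = 644×0.759 + 1850×0.112 + 1100×0.261 = 983.1 t/h.
NaOH fraction in n14 = 0.274.

0.274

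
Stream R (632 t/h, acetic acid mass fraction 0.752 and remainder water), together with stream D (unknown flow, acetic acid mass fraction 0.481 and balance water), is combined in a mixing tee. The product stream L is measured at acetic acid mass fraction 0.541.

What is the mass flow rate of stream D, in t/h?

Let D be the unknown flow. Total out = 632 + D.
acetic acid balance: 475.26 + 0.481·D = 0.541·(632 + D)
(0.481 − 0.541)·D = 0.541×632 − 475.26 = -133.35
D = -133.35 / -0.060 = 2222.5 t/h

2223 t/h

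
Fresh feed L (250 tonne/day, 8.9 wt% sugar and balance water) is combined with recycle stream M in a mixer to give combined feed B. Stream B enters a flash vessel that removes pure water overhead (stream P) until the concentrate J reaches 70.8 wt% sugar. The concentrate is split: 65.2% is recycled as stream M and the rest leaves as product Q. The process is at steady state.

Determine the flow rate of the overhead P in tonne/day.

218.6 tonne/day

Overall sugar balance (none leaves overhead): sugar in fresh feed = sugar in product, i.e. 250×0.089 = (1−0.652)·J·0.708.
J = 22.25/(0.708×0.348) = 90.306 tonne/day.
Recycle M = 0.652×90.306 = 58.88 tonne/day.
Combined feed B = 250 + 58.88 = 308.88 tonne/day.
Overhead P = B − J = 308.88 − 90.306 = 218.57 tonne/day.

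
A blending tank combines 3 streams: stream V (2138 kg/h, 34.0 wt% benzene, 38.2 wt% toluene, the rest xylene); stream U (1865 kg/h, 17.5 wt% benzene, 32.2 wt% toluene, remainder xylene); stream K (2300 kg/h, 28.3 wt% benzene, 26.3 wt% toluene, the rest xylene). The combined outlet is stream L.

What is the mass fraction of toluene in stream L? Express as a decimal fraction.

Total flow out = 2138 + 1865 + 2300 = 6303 kg/h.
toluene in = 2138×0.382 + 1865×0.322 + 2300×0.263 = 2022.1 kg/h.
toluene mass fraction in L = 2022.1/6303 = 0.321.

0.321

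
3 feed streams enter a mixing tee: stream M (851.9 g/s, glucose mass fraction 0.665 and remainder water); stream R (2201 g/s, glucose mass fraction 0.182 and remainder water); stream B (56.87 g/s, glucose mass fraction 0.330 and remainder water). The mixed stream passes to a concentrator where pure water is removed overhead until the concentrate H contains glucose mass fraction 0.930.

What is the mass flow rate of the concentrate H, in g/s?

1060 g/s

glucose entering = 851.9×0.665 + 2201×0.182 + 56.87×0.330 = 985.86 g/s.
All glucose reports to H, so H = 985.86/0.930 = 1060.1 g/s.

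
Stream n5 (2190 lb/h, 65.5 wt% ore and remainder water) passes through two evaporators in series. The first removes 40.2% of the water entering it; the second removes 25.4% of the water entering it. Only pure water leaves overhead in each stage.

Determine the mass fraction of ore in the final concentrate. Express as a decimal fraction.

0.810

water in feed = 2190×0.345 = 755.55 lb/h.
After stage 1: water left = (1−0.402)×755.55 = 451.82; stream total = 1886.3 lb/h.
After stage 2: water left = (1−0.254)×451.82 = 337.06; final concentrate = 1771.5 lb/h.
ore fraction = 1434.5/1771.5 = 0.810.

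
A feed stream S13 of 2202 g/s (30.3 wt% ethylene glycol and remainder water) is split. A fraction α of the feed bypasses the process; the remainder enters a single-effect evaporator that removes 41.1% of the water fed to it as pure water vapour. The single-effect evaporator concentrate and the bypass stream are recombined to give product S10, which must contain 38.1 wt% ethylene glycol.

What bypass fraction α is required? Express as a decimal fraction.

All 2202×0.303 = 667.21 g/s of ethylene glycol reaches S10, so S10 = 667.21/0.381 = 1751.2 g/s and vapour = 450.8 g/s.
The evaporator receives (1−α)·2202 of feed at 0.697 water and removes 0.411 of that water:
0.411×0.697×(1−α)×2202 = 450.8
(1−α) = 450.8/630.8 = 0.7147;  α = 0.2853.

0.285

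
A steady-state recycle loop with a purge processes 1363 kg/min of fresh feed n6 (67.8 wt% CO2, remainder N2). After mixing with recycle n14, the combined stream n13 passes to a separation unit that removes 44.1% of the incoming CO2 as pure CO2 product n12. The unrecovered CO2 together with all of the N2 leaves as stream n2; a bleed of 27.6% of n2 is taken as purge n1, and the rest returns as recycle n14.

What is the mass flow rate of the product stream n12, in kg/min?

CO2 in n13: m_A = 1363×0.678 + (1−0.276)·(1−0.441)·m_A, so m_A = 924.11/0.5953 = 1552.4 kg/min.
Product n12 = 0.441×1552.4 = 684.6 kg/min.

684.6 kg/min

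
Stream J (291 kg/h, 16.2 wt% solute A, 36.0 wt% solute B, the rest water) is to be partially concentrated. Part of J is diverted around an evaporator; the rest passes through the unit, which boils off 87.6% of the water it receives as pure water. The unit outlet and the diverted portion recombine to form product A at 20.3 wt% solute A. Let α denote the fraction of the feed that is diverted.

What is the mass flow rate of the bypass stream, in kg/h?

150.6 kg/h

All 291×0.162 = 47.142 kg/h of solute A reaches A, so A = 47.142/0.203 = 232.23 kg/h and vapour = 58.773 kg/h.
The evaporator receives (1−α)·291 of feed at 0.478 water and removes 0.876 of that water:
0.876×0.478×(1−α)×291 = 58.773
(1−α) = 58.773/121.85 = 0.4823;  α = 0.5177.
Bypass flow = 0.5177×291 = 150.64 kg/h.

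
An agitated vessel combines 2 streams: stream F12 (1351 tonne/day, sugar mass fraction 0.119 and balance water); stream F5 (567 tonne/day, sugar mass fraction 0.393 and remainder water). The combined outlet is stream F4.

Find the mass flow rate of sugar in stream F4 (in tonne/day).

383.6 tonne/day

sugar out = sugar in = 1351×0.119 + 567×0.393 = 383.6 tonne/day.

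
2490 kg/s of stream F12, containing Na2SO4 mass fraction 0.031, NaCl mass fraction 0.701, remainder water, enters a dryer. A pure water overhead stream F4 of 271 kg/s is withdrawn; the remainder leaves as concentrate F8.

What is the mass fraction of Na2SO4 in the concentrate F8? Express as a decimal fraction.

0.035

Na2SO4 is not removed: 2490×0.031 = 77.19 kg/s of Na2SO4 enters F8.
Concentrate = 2490 − 271 = 2219 kg/s.
Mass fraction = 77.19/2219 = 0.035.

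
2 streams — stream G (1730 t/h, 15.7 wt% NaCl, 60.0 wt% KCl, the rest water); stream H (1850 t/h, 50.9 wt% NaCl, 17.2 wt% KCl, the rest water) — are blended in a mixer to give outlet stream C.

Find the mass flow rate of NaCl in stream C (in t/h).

NaCl out = NaCl in = 1730×0.157 + 1850×0.509 = 1213.3 t/h.

1213 t/h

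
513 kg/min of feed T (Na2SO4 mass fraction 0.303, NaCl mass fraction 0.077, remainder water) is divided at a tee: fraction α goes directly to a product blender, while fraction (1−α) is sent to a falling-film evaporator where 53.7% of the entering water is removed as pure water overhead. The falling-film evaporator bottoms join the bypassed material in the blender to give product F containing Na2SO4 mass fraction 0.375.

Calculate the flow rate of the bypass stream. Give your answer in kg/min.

All 513×0.303 = 155.44 kg/min of Na2SO4 reaches F, so F = 155.44/0.375 = 414.5 kg/min and vapour = 98.496 kg/min.
The evaporator receives (1−α)·513 of feed at 0.620 water and removes 0.537 of that water:
0.537×0.620×(1−α)×513 = 98.496
(1−α) = 98.496/170.8 = 0.5767;  α = 0.4233.
Bypass flow = 0.4233×513 = 217.16 kg/min.

217.2 kg/min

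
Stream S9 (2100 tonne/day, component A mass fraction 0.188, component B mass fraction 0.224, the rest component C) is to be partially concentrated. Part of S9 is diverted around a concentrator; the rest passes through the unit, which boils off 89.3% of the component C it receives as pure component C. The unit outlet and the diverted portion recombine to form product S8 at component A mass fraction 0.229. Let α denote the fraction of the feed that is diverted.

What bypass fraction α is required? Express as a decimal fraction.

All 2100×0.188 = 394.8 tonne/day of component A reaches S8, so S8 = 394.8/0.229 = 1724 tonne/day and vapour = 375.98 tonne/day.
The evaporator receives (1−α)·2100 of feed at 0.588 component C and removes 0.893 of that component C:
0.893×0.588×(1−α)×2100 = 375.98
(1−α) = 375.98/1102.7 = 0.3410;  α = 0.6590.

0.659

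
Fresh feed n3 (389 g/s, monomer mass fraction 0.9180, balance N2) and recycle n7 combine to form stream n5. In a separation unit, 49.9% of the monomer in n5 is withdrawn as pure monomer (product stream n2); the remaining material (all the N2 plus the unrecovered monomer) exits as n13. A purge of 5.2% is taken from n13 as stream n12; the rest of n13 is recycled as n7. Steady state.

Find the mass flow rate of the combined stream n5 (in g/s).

N2 enters only via n3 and leaves only via the purge: 389×0.082 = 0.052×(N2 in n13), and the separation unit passes all N2, so N2 in n5 = N2 in n13 = 613.42 g/s.
monomer in n5: m_A = 389×0.918 + (1−0.052)·(1−0.499)·m_A, so m_A = 357.1/0.5251 = 680.13 g/s.
n5 = 680.13 + 613.42 = 1293.5 g/s.

1294 g/s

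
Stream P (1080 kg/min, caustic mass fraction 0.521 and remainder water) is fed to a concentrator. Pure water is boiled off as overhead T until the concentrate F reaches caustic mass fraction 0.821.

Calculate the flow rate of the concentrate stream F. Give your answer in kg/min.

caustic is conserved: 1080×0.521 = 562.68 kg/min all reports to the concentrate.
Concentrate = 562.68/(target fraction) = 685.36 kg/min.

685.4 kg/min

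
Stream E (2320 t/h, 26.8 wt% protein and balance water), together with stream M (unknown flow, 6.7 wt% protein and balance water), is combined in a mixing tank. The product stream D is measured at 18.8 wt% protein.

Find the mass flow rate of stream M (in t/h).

Let M be the unknown flow. Total out = 2320 + M.
protein balance: 621.76 + 0.067·M = 0.188·(2320 + M)
(0.067 − 0.188)·M = 0.188×2320 − 621.76 = -185.6
M = -185.6 / -0.121 = 1533.9 t/h

1534 t/h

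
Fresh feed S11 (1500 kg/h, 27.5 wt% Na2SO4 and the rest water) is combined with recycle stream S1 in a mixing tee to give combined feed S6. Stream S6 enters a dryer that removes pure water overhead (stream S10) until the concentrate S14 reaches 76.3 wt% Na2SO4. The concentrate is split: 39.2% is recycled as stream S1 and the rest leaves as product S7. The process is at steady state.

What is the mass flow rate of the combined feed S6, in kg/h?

1849 kg/h

Overall Na2SO4 balance (none leaves overhead): Na2SO4 in fresh feed = Na2SO4 in product, i.e. 1500×0.275 = (1−0.392)·S14·0.763.
S14 = 412.5/(0.763×0.608) = 889.19 kg/h.
Recycle S1 = 0.392×889.19 = 348.56 kg/h.
Combined feed S6 = 1500 + 348.56 = 1848.6 kg/h.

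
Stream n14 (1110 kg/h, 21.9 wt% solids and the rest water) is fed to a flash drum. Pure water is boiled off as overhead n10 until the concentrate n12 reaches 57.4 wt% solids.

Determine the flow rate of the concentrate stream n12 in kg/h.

solids is conserved: 1110×0.219 = 243.09 kg/h all reports to the concentrate.
Concentrate = 243.09/(target fraction) = 423.5 kg/h.

423.5 kg/h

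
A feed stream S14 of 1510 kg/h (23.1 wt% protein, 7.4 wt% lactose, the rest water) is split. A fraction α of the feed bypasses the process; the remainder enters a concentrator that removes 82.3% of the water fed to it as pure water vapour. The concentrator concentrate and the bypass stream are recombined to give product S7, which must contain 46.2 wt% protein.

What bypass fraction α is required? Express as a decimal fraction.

All 1510×0.231 = 348.81 kg/h of protein reaches S7, so S7 = 348.81/0.462 = 755 kg/h and vapour = 755 kg/h.
The evaporator receives (1−α)·1510 of feed at 0.695 water and removes 0.823 of that water:
0.823×0.695×(1−α)×1510 = 755
(1−α) = 755/863.7 = 0.8741;  α = 0.1259.

0.126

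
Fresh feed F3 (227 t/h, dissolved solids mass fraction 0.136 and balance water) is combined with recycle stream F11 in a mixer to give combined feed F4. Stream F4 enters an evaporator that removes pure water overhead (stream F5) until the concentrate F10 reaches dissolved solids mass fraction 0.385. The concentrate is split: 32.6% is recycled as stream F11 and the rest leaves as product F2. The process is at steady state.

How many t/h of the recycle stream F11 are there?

38.78 t/h

Overall dissolved solids balance (none leaves overhead): dissolved solids in fresh feed = dissolved solids in product, i.e. 227×0.136 = (1−0.326)·F10·0.385.
F10 = 30.872/(0.385×0.674) = 118.97 t/h.
Recycle F11 = 0.326×118.97 = 38.785 t/h.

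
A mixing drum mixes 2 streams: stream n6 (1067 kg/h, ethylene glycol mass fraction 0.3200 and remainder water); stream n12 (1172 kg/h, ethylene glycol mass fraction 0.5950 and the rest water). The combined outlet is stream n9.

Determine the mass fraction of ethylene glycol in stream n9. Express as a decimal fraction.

0.4639

Total flow out = 1067 + 1172 = 2239 kg/h.
ethylene glycol in = 1067×0.320 + 1172×0.595 = 1038.8 kg/h.
ethylene glycol mass fraction in n9 = 1038.8/2239 = 0.4639.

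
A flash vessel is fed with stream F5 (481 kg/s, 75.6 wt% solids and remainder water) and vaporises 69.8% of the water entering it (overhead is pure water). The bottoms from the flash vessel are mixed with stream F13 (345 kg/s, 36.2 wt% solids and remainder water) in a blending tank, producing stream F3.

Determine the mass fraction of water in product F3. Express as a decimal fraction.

0.3434

Vapour removed = 0.698×0.244×481 = 81.92 kg/s; concentrate = 399.08 kg/s.
water reaching the mixer = 35.444 (from concentrate) + 345×0.638 = 255.55 kg/s.
Product flow = 399.08 + 345 = 744.08 kg/s; water fraction = 0.3434.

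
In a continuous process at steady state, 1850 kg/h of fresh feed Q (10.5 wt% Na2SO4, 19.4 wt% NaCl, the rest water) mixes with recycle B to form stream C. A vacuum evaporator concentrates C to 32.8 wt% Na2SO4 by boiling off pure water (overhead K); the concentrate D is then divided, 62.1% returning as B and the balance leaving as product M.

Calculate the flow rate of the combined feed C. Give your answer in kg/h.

Overall Na2SO4 balance (none leaves overhead): Na2SO4 in fresh feed = Na2SO4 in product, i.e. 1850×0.105 = (1−0.621)·D·0.328.
D = 194.25/(0.328×0.379) = 1562.6 kg/h.
Recycle B = 0.621×1562.6 = 970.37 kg/h.
Combined feed C = 1850 + 970.37 = 2820.4 kg/h.

2820 kg/h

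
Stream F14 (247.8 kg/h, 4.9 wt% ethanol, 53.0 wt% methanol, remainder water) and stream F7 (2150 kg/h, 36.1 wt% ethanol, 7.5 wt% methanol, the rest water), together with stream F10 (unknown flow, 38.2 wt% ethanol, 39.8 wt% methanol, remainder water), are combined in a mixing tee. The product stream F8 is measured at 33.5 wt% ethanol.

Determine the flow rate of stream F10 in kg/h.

Let F10 be the unknown flow. Total out = 2397.8 + F10.
ethanol balance: 788.29 + 0.382·F10 = 0.335·(2397.8 + F10)
(0.382 − 0.335)·F10 = 0.335×2397.8 − 788.29 = 14.971
F10 = 14.971 / 0.047 = 318.53 kg/h

318.5 kg/h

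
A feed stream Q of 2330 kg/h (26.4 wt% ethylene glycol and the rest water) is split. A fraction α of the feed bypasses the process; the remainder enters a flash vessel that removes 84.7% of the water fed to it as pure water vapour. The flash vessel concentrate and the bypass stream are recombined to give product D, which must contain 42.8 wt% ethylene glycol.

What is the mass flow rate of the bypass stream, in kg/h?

All 2330×0.264 = 615.12 kg/h of ethylene glycol reaches D, so D = 615.12/0.428 = 1437.2 kg/h and vapour = 892.8 kg/h.
The evaporator receives (1−α)·2330 of feed at 0.736 water and removes 0.847 of that water:
0.847×0.736×(1−α)×2330 = 892.8
(1−α) = 892.8/1452.5 = 0.6147;  α = 0.3853.
Bypass flow = 0.3853×2330 = 897.83 kg/h.

897.8 kg/h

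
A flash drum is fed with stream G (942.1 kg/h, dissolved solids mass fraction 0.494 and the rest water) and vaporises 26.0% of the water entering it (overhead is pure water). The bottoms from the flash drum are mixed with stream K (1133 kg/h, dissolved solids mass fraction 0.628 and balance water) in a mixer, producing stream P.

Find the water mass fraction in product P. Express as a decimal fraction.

0.397

Vapour removed = 0.260×0.506×942.1 = 123.94 kg/h; concentrate = 818.16 kg/h.
water reaching the mixer = 352.76 (from concentrate) + 1133×0.372 = 774.24 kg/h.
Product flow = 818.16 + 1133 = 1951.2 kg/h; water fraction = 0.397.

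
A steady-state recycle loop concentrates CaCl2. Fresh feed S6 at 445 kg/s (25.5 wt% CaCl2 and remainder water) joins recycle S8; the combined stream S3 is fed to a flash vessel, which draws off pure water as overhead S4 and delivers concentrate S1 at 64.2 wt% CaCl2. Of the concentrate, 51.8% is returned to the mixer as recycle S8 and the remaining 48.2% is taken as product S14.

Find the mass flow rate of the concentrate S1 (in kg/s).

Overall CaCl2 balance (none leaves overhead): CaCl2 in fresh feed = CaCl2 in product, i.e. 445×0.255 = (1−0.518)·S1·0.642.
S1 = 113.48/(0.642×0.482) = 366.71 kg/s.

366.7 kg/s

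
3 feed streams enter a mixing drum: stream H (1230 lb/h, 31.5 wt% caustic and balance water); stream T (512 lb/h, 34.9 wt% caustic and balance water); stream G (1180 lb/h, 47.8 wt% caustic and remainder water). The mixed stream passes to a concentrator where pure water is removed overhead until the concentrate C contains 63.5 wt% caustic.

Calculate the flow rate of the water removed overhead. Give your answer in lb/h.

caustic entering = 1230×0.315 + 512×0.349 + 1180×0.478 = 1130.2 lb/h.
All caustic reports to C, so C = 1130.2/0.635 = 1779.8 lb/h.
Total feed = 2922 lb/h; overhead = 2922 − 1779.8 = 1142.2 lb/h.

1142 lb/h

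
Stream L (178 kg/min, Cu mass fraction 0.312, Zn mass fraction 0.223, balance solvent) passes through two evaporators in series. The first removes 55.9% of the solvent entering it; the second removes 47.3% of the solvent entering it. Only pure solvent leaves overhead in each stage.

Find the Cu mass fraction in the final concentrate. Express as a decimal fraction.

0.485

solvent in feed = 178×0.465 = 82.77 kg/min.
After stage 1: solvent left = (1−0.559)×82.77 = 36.502; stream total = 131.73 kg/min.
After stage 2: solvent left = (1−0.473)×36.502 = 19.236; final concentrate = 114.47 kg/min.
Cu fraction = 55.536/114.47 = 0.485.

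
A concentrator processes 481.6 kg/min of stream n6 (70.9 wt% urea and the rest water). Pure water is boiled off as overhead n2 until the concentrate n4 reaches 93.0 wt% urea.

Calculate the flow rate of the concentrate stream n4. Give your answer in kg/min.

367.2 kg/min

urea is conserved: 481.6×0.709 = 341.45 kg/min all reports to the concentrate.
Concentrate = 341.45/(target fraction) = 367.16 kg/min.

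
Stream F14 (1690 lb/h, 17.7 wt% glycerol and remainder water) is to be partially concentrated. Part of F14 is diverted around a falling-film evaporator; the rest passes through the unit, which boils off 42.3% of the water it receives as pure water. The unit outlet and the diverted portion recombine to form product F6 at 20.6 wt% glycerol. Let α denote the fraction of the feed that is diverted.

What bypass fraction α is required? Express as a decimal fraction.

0.596

All 1690×0.177 = 299.13 lb/h of glycerol reaches F6, so F6 = 299.13/0.206 = 1452.1 lb/h and vapour = 237.91 lb/h.
The evaporator receives (1−α)·1690 of feed at 0.823 water and removes 0.423 of that water:
0.423×0.823×(1−α)×1690 = 237.91
(1−α) = 237.91/588.34 = 0.4044;  α = 0.5956.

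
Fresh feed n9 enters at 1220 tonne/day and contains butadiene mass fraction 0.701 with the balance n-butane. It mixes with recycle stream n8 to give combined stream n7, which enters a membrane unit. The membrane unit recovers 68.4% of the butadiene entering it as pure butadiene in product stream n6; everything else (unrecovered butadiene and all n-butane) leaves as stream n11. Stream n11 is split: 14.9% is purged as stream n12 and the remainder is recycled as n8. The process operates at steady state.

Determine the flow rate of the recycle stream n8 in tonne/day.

n-butane enters only via n9 and leaves only via the purge: 1220×0.299 = 0.149×(n-butane in n11), and the membrane unit passes all n-butane, so n-butane in n7 = n-butane in n11 = 2448.2 tonne/day.
butadiene in n7: m_A = 1220×0.701 + (1−0.149)·(1−0.684)·m_A, so m_A = 855.22/0.7311 = 1169.8 tonne/day.
n11 = (1−0.684)×1169.8 + 2448.2 = 2817.8 tonne/day.
Recycle n8 = (1−0.149)×2817.8 = 2398 tonne/day.

2398 tonne/day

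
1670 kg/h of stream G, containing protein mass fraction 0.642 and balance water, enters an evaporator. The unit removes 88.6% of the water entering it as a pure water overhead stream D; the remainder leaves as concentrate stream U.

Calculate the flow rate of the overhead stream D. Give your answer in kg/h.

water entering = 1670×0.358 = 597.86 kg/h; overhead removed = 0.886×597.86 = 529.7 kg/h.

529.7 kg/h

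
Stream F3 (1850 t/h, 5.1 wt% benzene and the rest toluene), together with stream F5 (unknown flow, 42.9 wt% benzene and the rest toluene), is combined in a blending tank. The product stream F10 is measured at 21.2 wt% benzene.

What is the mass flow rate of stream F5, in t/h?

1373 t/h

Let F5 be the unknown flow. Total out = 1850 + F5.
benzene balance: 94.35 + 0.429·F5 = 0.212·(1850 + F5)
(0.429 − 0.212)·F5 = 0.212×1850 − 94.35 = 297.85
F5 = 297.85 / 0.217 = 1372.6 t/h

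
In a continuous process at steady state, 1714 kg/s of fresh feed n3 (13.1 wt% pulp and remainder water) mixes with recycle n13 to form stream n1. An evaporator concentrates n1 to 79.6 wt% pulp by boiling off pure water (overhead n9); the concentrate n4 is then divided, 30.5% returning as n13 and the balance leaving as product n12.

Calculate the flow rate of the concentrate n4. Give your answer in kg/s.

Overall pulp balance (none leaves overhead): pulp in fresh feed = pulp in product, i.e. 1714×0.131 = (1−0.305)·n4·0.796.
n4 = 224.53/(0.796×0.695) = 405.87 kg/s.

405.9 kg/s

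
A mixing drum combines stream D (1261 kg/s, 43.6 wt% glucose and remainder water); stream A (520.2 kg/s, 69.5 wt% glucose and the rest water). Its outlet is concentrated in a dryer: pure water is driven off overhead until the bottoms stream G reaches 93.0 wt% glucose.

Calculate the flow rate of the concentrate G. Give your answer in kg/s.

979.9 kg/s

glucose entering = 1261×0.436 + 520.2×0.695 = 911.34 kg/s.
All glucose reports to G, so G = 911.34/0.930 = 979.93 kg/s.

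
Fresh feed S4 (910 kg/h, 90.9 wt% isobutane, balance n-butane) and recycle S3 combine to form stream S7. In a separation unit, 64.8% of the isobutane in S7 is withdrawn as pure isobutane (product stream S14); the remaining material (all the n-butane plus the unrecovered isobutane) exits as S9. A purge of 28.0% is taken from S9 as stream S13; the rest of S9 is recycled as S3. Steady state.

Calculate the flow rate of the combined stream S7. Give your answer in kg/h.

1404 kg/h

n-butane enters only via S4 and leaves only via the purge: 910×0.091 = 0.280×(n-butane in S9), and the separation unit passes all n-butane, so n-butane in S7 = n-butane in S9 = 295.75 kg/h.
isobutane in S7: m_A = 910×0.909 + (1−0.280)·(1−0.648)·m_A, so m_A = 827.19/0.7466 = 1108 kg/h.
S7 = 1108 + 295.75 = 1403.8 kg/h.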